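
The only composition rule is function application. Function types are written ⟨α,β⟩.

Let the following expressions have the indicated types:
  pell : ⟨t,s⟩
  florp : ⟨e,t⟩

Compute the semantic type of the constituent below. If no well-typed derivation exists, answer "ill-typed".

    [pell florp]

ill-typed

At [pell florp]: neither ⟨t,s⟩ nor ⟨e,t⟩ can take the other as argument; the node is ill-typed.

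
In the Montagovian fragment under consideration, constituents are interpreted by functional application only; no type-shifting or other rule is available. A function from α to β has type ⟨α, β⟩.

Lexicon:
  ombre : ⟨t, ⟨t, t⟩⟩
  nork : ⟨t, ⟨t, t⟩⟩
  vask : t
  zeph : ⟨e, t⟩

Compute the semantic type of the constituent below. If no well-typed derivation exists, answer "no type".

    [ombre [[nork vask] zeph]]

At [nork vask], nork : ⟨t, ⟨t, t⟩⟩ takes vask : t, giving ⟨t, t⟩.
[[nork vask] zeph]: ⟨t, t⟩ with ⟨e, t⟩ — neither is a function whose domain matches the other; composition fails here.

no type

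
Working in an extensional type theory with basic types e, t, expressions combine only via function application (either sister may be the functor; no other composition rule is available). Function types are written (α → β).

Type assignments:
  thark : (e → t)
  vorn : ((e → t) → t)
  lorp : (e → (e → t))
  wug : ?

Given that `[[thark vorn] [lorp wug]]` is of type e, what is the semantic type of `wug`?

((e → (e → t)) → (t → e))

For [[thark vorn] [lorp wug]] to have type e with [thark vorn] of type t, [lorp wug] must be the function: [lorp wug] : (t → e).
For [lorp wug] to have type (t → e) with lorp of type (e → (e → t)), wug must be the function: wug : ((e → (e → t)) → (t → e)).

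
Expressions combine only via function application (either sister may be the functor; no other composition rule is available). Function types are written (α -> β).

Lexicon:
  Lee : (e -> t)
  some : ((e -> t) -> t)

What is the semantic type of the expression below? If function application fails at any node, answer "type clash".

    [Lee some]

t

[Lee some]: some is ((e -> t) -> t), Lee is (e -> t); result t.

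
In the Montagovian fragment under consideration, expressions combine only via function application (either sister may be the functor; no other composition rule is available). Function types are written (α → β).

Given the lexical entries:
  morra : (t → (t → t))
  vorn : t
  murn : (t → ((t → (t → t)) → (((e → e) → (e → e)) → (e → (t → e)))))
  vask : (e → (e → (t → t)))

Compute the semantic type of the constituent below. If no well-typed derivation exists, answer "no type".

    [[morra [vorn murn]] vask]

no type

[vorn murn] — murn of type (t → ((t → (t → t)) → (((e → e) → (e → e)) → (e → (t → e))))) combines with vorn of type t: type ((t → (t → t)) → (((e → e) → (e → e)) → (e → (t → e)))).
[morra [vorn murn]] — [vorn murn] of type ((t → (t → t)) → (((e → e) → (e → e)) → (e → (t → e)))) combines with morra of type (t → (t → t)): type (((e → e) → (e → e)) → (e → (t → e))).
At [[morra [vorn murn]] vask]: neither (((e → e) → (e → e)) → (e → (t → e))) nor (e → (e → (t → t))) can take the other as argument; the node is ill-typed.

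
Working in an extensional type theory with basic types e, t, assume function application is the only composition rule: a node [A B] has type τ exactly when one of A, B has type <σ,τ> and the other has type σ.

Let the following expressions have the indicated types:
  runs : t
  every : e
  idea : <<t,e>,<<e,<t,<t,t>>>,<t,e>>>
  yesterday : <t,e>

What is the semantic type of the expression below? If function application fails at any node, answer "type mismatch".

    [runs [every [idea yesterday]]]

type mismatch

[idea yesterday]: idea is <<t,e>,<<e,<t,<t,t>>>,<t,e>>>, yesterday is <t,e>; result <<e,<t,<t,t>>>,<t,e>>.
At [every [idea yesterday]]: neither e nor <<e,<t,<t,t>>>,<t,e>> can take the other as argument; the node is ill-typed.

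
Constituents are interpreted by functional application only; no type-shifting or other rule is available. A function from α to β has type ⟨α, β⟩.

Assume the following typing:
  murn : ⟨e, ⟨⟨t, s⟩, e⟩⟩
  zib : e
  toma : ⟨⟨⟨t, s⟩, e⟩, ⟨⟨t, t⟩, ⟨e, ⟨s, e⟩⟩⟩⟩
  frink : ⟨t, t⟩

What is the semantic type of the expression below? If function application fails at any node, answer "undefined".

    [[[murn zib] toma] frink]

[murn zib] — murn of type ⟨e, ⟨⟨t, s⟩, e⟩⟩ combines with zib of type e: type ⟨⟨t, s⟩, e⟩.
[[murn zib] toma] — toma of type ⟨⟨⟨t, s⟩, e⟩, ⟨⟨t, t⟩, ⟨e, ⟨s, e⟩⟩⟩⟩ combines with [murn zib] of type ⟨⟨t, s⟩, e⟩: type ⟨⟨t, t⟩, ⟨e, ⟨s, e⟩⟩⟩.
[[[murn zib] toma] frink] — [[murn zib] toma] of type ⟨⟨t, t⟩, ⟨e, ⟨s, e⟩⟩⟩ combines with frink of type ⟨t, t⟩: type ⟨e, ⟨s, e⟩⟩.

⟨e, ⟨s, e⟩⟩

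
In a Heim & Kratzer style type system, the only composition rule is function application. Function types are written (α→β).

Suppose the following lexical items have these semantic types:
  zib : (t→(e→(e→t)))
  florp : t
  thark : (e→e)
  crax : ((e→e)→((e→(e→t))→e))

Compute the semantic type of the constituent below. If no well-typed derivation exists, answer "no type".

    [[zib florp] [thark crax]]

[zib florp]: functor zib : (t→(e→(e→t))), argument florp : t; result (e→(e→t)).
[thark crax]: functor crax : ((e→e)→((e→(e→t))→e)), argument thark : (e→e); result ((e→(e→t))→e).
[[zib florp] [thark crax]]: functor [thark crax] : ((e→(e→t))→e), argument [zib florp] : (e→(e→t)); result e.

e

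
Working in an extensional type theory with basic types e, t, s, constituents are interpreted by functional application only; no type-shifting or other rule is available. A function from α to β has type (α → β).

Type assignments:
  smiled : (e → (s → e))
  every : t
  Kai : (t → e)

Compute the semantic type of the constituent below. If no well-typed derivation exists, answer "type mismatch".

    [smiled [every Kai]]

[every Kai]: (t → e) applied to t yields e.
[smiled [every Kai]]: (e → (s → e)) applied to e yields (s → e).

(s → e)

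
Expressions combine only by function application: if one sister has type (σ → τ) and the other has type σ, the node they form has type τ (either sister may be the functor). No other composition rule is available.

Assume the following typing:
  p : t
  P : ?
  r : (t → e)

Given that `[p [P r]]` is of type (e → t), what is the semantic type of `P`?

[p [P r]] must have type (e → t). The sister p has type t; that is not a function onto (e → t), so [P r] must be the functor, of type (t → (e → t)).
[P r] must have type (t → (e → t)). The sister r has type (t → e); that is not a function onto (t → (e → t)), so P must be the functor, of type ((t → e) → (t → (e → t))).

((t → e) → (t → (e → t)))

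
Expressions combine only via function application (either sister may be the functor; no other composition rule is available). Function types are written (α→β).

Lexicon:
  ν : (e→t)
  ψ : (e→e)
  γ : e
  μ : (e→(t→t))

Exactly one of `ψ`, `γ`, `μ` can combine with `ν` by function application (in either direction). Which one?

ψ : (e→e) — no; ν wants e, and ψ wants e.
γ — combines: ν : (e→t) takes γ : e as argument, giving t.
μ : (e→(t→t)) — no; ν wants e, and μ wants e.

γ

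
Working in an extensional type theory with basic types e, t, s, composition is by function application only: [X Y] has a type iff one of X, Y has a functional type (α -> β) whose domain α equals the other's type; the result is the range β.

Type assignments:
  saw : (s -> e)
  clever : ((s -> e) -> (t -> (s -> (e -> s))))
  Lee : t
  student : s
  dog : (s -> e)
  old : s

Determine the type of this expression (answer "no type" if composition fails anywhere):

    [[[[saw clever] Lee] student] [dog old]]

s

[saw clever]: functor clever : ((s -> e) -> (t -> (s -> (e -> s)))), argument saw : (s -> e); result (t -> (s -> (e -> s))).
[[saw clever] Lee]: functor [saw clever] : (t -> (s -> (e -> s))), argument Lee : t; result (s -> (e -> s)).
[[[saw clever] Lee] student]: functor [[saw clever] Lee] : (s -> (e -> s)), argument student : s; result (e -> s).
[dog old]: functor dog : (s -> e), argument old : s; result e.
[[[[saw clever] Lee] student] [dog old]]: functor [[[saw clever] Lee] student] : (e -> s), argument [dog old] : e; result s.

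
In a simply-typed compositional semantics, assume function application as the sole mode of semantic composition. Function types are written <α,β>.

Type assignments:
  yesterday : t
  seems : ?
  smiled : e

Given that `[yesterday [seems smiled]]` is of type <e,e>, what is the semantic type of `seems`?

For [yesterday [seems smiled]] to have type <e,e> with yesterday of type t, [seems smiled] must be the function: [seems smiled] : <t,<e,e>>.
For [seems smiled] to have type <t,<e,e>> with smiled of type e, seems must be the function: seems : <e,<t,<e,e>>>.

<e,<t,<e,e>>>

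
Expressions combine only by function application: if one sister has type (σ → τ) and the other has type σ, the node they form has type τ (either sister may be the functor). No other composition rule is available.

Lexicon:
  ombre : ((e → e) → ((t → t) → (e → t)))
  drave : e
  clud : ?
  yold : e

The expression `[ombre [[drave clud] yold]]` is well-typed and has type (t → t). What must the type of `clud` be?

(e → (e → (((e → e) → ((t → t) → (e → t))) → (t → t))))

[ombre [[drave clud] yold]] is required to be (t → t). ombre : ((e → e) → ((t → t) → (e → t))) cannot yield (t → t) as functor, so [[drave clud] yold] : (((e → e) → ((t → t) → (e → t))) → (t → t)).
[[drave clud] yold] is required to be (((e → e) → ((t → t) → (e → t))) → (t → t)). yold : e cannot yield (((e → e) → ((t → t) → (e → t))) → (t → t)) as functor, so [drave clud] : (e → (((e → e) → ((t → t) → (e → t))) → (t → t))).
[drave clud] is required to be (e → (((e → e) → ((t → t) → (e → t))) → (t → t))). drave : e cannot yield (e → (((e → e) → ((t → t) → (e → t))) → (t → t))) as functor, so clud : (e → (e → (((e → e) → ((t → t) → (e → t))) → (t → t)))).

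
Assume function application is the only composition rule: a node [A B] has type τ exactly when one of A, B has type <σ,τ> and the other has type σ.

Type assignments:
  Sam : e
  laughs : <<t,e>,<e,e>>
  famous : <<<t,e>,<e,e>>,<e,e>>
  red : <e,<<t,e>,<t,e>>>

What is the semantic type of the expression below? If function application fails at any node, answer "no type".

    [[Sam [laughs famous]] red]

<<t,e>,<t,e>>

[laughs famous] — famous of type <<<t,e>,<e,e>>,<e,e>> combines with laughs of type <<t,e>,<e,e>>: type <e,e>.
[Sam [laughs famous]] — [laughs famous] of type <e,e> combines with Sam of type e: type e.
[[Sam [laughs famous]] red] — red of type <e,<<t,e>,<t,e>>> combines with [Sam [laughs famous]] of type e: type <<t,e>,<t,e>>.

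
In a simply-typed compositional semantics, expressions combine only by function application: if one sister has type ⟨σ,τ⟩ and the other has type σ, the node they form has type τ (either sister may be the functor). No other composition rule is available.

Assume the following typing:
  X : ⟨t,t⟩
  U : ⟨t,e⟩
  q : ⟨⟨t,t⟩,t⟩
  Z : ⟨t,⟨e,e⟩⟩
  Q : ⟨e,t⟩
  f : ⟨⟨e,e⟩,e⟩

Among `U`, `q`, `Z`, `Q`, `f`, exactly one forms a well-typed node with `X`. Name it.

q

U : ⟨t,e⟩ — neither side's domain matches the other.
q — combines: q : ⟨⟨t,t⟩,t⟩ takes X : ⟨t,t⟩ as argument, giving t.
Z : ⟨t,⟨e,e⟩⟩ — neither side's domain matches the other.
Q : ⟨e,t⟩ — neither side's domain matches the other.
f : ⟨⟨e,e⟩,e⟩ — neither side's domain matches the other.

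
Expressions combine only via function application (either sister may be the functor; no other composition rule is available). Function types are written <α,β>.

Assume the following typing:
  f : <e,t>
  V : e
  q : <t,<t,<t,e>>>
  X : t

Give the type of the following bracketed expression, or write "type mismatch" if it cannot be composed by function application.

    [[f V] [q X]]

<t,e>

[f V]: functor f : <e,t>, argument V : e; result t.
[q X]: functor q : <t,<t,<t,e>>>, argument X : t; result <t,<t,e>>.
[[f V] [q X]]: functor [q X] : <t,<t,e>>, argument [f V] : t; result <t,e>.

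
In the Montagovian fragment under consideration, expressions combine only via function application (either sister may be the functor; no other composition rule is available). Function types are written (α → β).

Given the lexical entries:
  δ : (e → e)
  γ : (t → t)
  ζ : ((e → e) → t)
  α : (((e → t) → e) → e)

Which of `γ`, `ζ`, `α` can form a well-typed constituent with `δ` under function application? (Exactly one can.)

ζ

γ : (t → t) — no; δ wants e, and γ wants t.
ζ — combines: ζ : ((e → e) → t) takes δ : (e → e) as argument, giving t.
α : (((e → t) → e) → e) — no; δ wants e, and α wants ((e → t) → e).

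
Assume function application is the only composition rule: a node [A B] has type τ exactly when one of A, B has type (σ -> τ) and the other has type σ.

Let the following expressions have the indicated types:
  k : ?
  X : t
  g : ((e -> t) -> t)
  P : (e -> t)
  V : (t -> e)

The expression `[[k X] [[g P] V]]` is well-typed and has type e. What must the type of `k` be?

(t -> (e -> e))

[[k X] [[g P] V]] is required to be e. [[g P] V] : e cannot yield e as functor, so [k X] : (e -> e).
[k X] is required to be (e -> e). X : t cannot yield (e -> e) as functor, so k : (t -> (e -> e)).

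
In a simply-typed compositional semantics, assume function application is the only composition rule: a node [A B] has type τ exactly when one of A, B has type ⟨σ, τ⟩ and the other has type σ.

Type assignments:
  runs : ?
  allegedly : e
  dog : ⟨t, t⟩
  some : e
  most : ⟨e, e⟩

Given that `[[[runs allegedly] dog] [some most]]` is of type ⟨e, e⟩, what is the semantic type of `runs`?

⟨e, ⟨⟨t, t⟩, ⟨e, ⟨e, e⟩⟩⟩⟩

[[[runs allegedly] dog] [some most]] is required to be ⟨e, e⟩. [some most] : e cannot yield ⟨e, e⟩ as functor, so [[runs allegedly] dog] : ⟨e, ⟨e, e⟩⟩.
[[runs allegedly] dog] is required to be ⟨e, ⟨e, e⟩⟩. dog : ⟨t, t⟩ cannot yield ⟨e, ⟨e, e⟩⟩ as functor, so [runs allegedly] : ⟨⟨t, t⟩, ⟨e, ⟨e, e⟩⟩⟩.
[runs allegedly] is required to be ⟨⟨t, t⟩, ⟨e, ⟨e, e⟩⟩⟩. allegedly : e cannot yield ⟨⟨t, t⟩, ⟨e, ⟨e, e⟩⟩⟩ as functor, so runs : ⟨e, ⟨⟨t, t⟩, ⟨e, ⟨e, e⟩⟩⟩⟩.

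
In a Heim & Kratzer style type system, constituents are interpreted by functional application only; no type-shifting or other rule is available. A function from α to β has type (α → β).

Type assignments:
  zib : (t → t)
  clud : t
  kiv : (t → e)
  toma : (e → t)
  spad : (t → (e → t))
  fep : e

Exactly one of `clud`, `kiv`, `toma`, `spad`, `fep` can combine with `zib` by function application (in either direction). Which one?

clud

clud — combines: zib : (t → t) takes clud : t as argument, giving t.
kiv : (t → e) — does not combine with zib.
toma : (e → t) — does not combine with zib.
spad : (t → (e → t)) — does not combine with zib.
fep : e — does not combine with zib.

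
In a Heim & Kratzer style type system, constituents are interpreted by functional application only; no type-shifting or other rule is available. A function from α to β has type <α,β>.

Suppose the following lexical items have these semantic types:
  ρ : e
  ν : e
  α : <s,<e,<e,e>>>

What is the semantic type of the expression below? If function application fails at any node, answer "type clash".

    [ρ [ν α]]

type clash

[ν α]: e and <s,<e,<e,e>>> cannot combine by function application — type clash.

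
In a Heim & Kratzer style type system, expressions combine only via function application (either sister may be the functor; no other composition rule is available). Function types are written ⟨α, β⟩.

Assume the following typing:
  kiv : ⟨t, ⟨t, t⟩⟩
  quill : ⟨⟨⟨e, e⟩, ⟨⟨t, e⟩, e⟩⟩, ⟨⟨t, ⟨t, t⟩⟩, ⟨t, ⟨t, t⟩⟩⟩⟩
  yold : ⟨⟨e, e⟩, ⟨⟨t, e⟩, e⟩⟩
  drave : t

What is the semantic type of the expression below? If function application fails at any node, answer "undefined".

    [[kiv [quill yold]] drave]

[quill yold]: quill is ⟨⟨⟨e, e⟩, ⟨⟨t, e⟩, e⟩⟩, ⟨⟨t, ⟨t, t⟩⟩, ⟨t, ⟨t, t⟩⟩⟩⟩, yold is ⟨⟨e, e⟩, ⟨⟨t, e⟩, e⟩⟩; result ⟨⟨t, ⟨t, t⟩⟩, ⟨t, ⟨t, t⟩⟩⟩.
[kiv [quill yold]]: [quill yold] is ⟨⟨t, ⟨t, t⟩⟩, ⟨t, ⟨t, t⟩⟩⟩, kiv is ⟨t, ⟨t, t⟩⟩; result ⟨t, ⟨t, t⟩⟩.
[[kiv [quill yold]] drave]: [kiv [quill yold]] is ⟨t, ⟨t, t⟩⟩, drave is t; result ⟨t, t⟩.

⟨t, t⟩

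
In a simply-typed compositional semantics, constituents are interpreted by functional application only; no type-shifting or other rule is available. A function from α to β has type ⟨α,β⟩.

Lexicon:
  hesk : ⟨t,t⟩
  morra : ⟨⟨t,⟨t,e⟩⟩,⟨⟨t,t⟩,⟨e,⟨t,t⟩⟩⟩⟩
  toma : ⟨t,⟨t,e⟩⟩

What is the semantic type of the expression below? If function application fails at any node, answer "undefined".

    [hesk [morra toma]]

⟨e,⟨t,t⟩⟩

[morra toma]: functor morra : ⟨⟨t,⟨t,e⟩⟩,⟨⟨t,t⟩,⟨e,⟨t,t⟩⟩⟩⟩, argument toma : ⟨t,⟨t,e⟩⟩; result ⟨⟨t,t⟩,⟨e,⟨t,t⟩⟩⟩.
[hesk [morra toma]]: functor [morra toma] : ⟨⟨t,t⟩,⟨e,⟨t,t⟩⟩⟩, argument hesk : ⟨t,t⟩; result ⟨e,⟨t,t⟩⟩.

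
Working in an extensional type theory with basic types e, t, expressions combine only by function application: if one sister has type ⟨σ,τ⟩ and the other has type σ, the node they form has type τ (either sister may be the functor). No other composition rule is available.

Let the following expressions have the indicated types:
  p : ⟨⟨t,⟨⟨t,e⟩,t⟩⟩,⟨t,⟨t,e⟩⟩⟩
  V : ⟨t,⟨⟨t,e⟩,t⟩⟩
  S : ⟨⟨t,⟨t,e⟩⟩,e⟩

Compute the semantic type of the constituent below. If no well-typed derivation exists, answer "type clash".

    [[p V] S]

e

[p V] — p of type ⟨⟨t,⟨⟨t,e⟩,t⟩⟩,⟨t,⟨t,e⟩⟩⟩ combines with V of type ⟨t,⟨⟨t,e⟩,t⟩⟩: type ⟨t,⟨t,e⟩⟩.
[[p V] S] — S of type ⟨⟨t,⟨t,e⟩⟩,e⟩ combines with [p V] of type ⟨t,⟨t,e⟩⟩: type e.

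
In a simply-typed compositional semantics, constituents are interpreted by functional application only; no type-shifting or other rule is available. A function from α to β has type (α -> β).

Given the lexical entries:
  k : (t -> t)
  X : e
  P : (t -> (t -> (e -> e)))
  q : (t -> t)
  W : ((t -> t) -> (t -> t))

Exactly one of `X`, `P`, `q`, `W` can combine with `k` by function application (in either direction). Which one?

W

X : e — k needs t; X needs nothing (atomic); neither fits.
P : (t -> (t -> (e -> e))) — k needs t; P needs t; neither fits.
q : (t -> t) — k needs t; q needs t; neither fits.
W — combines: W : ((t -> t) -> (t -> t)) takes k : (t -> t) as argument, giving (t -> t).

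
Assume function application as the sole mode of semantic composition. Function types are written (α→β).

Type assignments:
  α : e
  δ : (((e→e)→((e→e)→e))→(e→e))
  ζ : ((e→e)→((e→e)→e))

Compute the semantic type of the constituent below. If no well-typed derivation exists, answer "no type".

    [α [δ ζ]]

[δ ζ]: δ is (((e→e)→((e→e)→e))→(e→e)), ζ is ((e→e)→((e→e)→e)); result (e→e).
[α [δ ζ]]: [δ ζ] is (e→e), α is e; result e.

e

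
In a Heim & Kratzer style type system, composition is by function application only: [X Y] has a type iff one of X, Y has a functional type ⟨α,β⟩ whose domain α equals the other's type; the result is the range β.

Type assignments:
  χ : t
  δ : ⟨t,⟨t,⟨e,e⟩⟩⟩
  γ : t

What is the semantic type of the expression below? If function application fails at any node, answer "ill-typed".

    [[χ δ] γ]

⟨e,e⟩

[χ δ] — δ of type ⟨t,⟨t,⟨e,e⟩⟩⟩ combines with χ of type t: type ⟨t,⟨e,e⟩⟩.
[[χ δ] γ] — [χ δ] of type ⟨t,⟨e,e⟩⟩ combines with γ of type t: type ⟨e,e⟩.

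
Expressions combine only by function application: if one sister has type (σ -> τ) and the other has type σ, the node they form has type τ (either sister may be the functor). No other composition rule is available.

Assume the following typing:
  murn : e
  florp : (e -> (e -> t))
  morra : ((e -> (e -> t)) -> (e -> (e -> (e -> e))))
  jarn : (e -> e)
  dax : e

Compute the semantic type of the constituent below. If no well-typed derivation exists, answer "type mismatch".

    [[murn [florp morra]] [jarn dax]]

[florp morra]: ((e -> (e -> t)) -> (e -> (e -> (e -> e)))) applied to (e -> (e -> t)) yields (e -> (e -> (e -> e))).
[murn [florp morra]]: (e -> (e -> (e -> e))) applied to e yields (e -> (e -> e)).
[jarn dax]: (e -> e) applied to e yields e.
[[murn [florp morra]] [jarn dax]]: (e -> (e -> e)) applied to e yields (e -> e).

(e -> e)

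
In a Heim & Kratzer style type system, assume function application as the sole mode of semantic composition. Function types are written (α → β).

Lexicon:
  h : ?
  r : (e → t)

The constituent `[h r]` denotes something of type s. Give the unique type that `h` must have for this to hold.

((e → t) → s)

[h r] is required to be s. r : (e → t) cannot yield s as functor, so h : ((e → t) → s).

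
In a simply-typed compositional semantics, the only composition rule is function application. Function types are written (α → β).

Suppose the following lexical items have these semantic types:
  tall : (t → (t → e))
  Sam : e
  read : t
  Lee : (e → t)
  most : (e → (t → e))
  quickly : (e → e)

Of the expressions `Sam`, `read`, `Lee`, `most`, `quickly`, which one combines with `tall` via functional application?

read

Sam : e — does not combine with tall.
read — combines: tall : (t → (t → e)) takes read : t as argument, giving (t → e).
Lee : (e → t) — does not combine with tall.
most : (e → (t → e)) — does not combine with tall.
quickly : (e → e) — does not combine with tall.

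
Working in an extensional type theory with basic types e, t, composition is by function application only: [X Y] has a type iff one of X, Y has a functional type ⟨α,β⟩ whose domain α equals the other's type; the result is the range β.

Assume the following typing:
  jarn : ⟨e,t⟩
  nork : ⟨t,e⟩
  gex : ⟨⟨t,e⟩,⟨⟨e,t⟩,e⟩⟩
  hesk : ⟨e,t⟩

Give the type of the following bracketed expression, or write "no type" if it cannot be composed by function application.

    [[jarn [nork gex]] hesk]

[nork gex] — gex of type ⟨⟨t,e⟩,⟨⟨e,t⟩,e⟩⟩ combines with nork of type ⟨t,e⟩: type ⟨⟨e,t⟩,e⟩.
[jarn [nork gex]] — [nork gex] of type ⟨⟨e,t⟩,e⟩ combines with jarn of type ⟨e,t⟩: type e.
[[jarn [nork gex]] hesk] — hesk of type ⟨e,t⟩ combines with [jarn [nork gex]] of type e: type t.

t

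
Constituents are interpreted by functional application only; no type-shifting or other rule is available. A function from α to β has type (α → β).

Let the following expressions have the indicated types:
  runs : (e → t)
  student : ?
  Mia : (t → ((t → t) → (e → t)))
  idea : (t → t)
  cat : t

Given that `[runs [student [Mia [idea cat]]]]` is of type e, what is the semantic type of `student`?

[runs [student [Mia [idea cat]]]] is required to be e. runs : (e → t) cannot yield e as functor, so [student [Mia [idea cat]]] : ((e → t) → e).
[student [Mia [idea cat]]] is required to be ((e → t) → e). [Mia [idea cat]] : ((t → t) → (e → t)) cannot yield ((e → t) → e) as functor, so student : (((t → t) → (e → t)) → ((e → t) → e)).

(((t → t) → (e → t)) → ((e → t) → e))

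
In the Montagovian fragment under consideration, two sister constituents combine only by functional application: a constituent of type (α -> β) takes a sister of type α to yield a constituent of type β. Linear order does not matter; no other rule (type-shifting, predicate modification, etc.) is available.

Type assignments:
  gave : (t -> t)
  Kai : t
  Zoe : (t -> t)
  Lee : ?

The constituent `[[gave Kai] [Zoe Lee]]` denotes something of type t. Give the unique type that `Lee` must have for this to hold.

((t -> t) -> (t -> t))

At [[gave Kai] [Zoe Lee]] (required: t): [gave Kai] is t, which is not a function with range t; hence [Zoe Lee] is the functor — type (t -> t).
At [Zoe Lee] (required: (t -> t)): Zoe is (t -> t), which is not a function with range (t -> t); hence Lee is the functor — type ((t -> t) -> (t -> t)).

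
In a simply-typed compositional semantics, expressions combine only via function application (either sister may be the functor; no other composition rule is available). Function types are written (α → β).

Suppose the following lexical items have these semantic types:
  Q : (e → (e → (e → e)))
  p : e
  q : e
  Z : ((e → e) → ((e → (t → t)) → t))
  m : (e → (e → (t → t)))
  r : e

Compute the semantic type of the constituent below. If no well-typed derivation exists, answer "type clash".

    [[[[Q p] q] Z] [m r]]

At [Q p], Q : (e → (e → (e → e))) takes p : e, giving (e → (e → e)).
At [[Q p] q], [Q p] : (e → (e → e)) takes q : e, giving (e → e).
At [[[Q p] q] Z], Z : ((e → e) → ((e → (t → t)) → t)) takes [[Q p] q] : (e → e), giving ((e → (t → t)) → t).
At [m r], m : (e → (e → (t → t))) takes r : e, giving (e → (t → t)).
At [[[[Q p] q] Z] [m r]], [[[Q p] q] Z] : ((e → (t → t)) → t) takes [m r] : (e → (t → t)), giving t.

t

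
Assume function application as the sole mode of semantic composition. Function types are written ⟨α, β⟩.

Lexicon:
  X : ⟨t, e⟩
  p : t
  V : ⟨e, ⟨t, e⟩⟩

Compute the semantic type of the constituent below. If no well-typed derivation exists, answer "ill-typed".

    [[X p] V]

[X p]: functor X : ⟨t, e⟩, argument p : t; result e.
[[X p] V]: functor V : ⟨e, ⟨t, e⟩⟩, argument [X p] : e; result ⟨t, e⟩.

⟨t, e⟩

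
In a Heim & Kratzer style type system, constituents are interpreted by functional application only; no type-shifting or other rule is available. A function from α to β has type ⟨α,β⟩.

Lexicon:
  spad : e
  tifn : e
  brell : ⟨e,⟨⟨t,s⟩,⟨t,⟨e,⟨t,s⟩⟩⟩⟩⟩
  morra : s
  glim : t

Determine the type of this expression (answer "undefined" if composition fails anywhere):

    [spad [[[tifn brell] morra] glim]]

undefined

At [tifn brell], brell : ⟨e,⟨⟨t,s⟩,⟨t,⟨e,⟨t,s⟩⟩⟩⟩⟩ takes tifn : e, giving ⟨⟨t,s⟩,⟨t,⟨e,⟨t,s⟩⟩⟩⟩.
[[tifn brell] morra]: ⟨⟨t,s⟩,⟨t,⟨e,⟨t,s⟩⟩⟩⟩ with s — neither is a function whose domain matches the other; composition fails here.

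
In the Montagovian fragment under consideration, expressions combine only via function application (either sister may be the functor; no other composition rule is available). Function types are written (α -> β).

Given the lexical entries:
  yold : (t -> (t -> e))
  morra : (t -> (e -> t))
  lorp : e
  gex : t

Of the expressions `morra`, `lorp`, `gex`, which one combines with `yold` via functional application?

gex

morra : (t -> (e -> t)) — neither side's domain matches the other.
lorp : e — neither side's domain matches the other.
gex — combines: yold : (t -> (t -> e)) takes gex : t as argument, giving (t -> e).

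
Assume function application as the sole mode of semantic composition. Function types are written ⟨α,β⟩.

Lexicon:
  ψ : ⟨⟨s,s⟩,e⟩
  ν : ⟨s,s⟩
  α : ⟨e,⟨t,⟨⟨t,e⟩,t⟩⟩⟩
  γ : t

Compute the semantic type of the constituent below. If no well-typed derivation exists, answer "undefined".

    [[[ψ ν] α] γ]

⟨⟨t,e⟩,t⟩

[ψ ν] — ψ of type ⟨⟨s,s⟩,e⟩ combines with ν of type ⟨s,s⟩: type e.
[[ψ ν] α] — α of type ⟨e,⟨t,⟨⟨t,e⟩,t⟩⟩⟩ combines with [ψ ν] of type e: type ⟨t,⟨⟨t,e⟩,t⟩⟩.
[[[ψ ν] α] γ] — [[ψ ν] α] of type ⟨t,⟨⟨t,e⟩,t⟩⟩ combines with γ of type t: type ⟨⟨t,e⟩,t⟩.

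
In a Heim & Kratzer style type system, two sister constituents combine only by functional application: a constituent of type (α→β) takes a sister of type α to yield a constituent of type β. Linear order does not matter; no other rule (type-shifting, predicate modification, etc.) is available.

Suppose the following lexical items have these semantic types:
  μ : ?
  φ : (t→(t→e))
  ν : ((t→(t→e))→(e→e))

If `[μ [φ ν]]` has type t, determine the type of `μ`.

For [μ [φ ν]] to have type t with [φ ν] of type (e→e), μ must be the function: μ : ((e→e)→t).

((e→e)→t)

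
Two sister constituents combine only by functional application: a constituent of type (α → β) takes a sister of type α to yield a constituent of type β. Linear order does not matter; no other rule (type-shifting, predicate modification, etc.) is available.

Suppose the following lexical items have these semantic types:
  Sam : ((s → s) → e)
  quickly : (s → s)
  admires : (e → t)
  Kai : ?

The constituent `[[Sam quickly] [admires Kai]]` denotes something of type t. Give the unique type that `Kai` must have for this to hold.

At [[Sam quickly] [admires Kai]] (required: t): [Sam quickly] is e, which is not a function with range t; hence [admires Kai] is the functor — type (e → t).
At [admires Kai] (required: (e → t)): admires is (e → t), which is not a function with range (e → t); hence Kai is the functor — type ((e → t) → (e → t)).

((e → t) → (e → t))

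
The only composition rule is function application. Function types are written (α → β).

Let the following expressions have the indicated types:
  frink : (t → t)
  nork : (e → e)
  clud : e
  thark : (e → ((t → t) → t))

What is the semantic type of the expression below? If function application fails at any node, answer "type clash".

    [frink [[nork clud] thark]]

[nork clud]: functor nork : (e → e), argument clud : e; result e.
[[nork clud] thark]: functor thark : (e → ((t → t) → t)), argument [nork clud] : e; result ((t → t) → t).
[frink [[nork clud] thark]]: functor [[nork clud] thark] : ((t → t) → t), argument frink : (t → t); result t.

t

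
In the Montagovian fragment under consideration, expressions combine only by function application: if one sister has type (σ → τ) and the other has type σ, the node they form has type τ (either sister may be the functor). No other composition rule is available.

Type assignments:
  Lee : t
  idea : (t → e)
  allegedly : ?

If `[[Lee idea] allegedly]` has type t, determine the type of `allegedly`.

[[Lee idea] allegedly] must have type t. The sister [Lee idea] has type e; that is not a function onto t, so allegedly must be the functor, of type (e → t).

(e → t)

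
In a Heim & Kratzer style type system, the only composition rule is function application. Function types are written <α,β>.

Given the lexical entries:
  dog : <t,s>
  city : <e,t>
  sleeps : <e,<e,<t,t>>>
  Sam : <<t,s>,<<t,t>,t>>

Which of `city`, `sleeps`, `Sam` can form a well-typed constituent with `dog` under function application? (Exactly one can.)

Sam

city : <e,t> — no; dog wants t, and city wants e.
sleeps : <e,<e,<t,t>>> — no; dog wants t, and sleeps wants e.
Sam — combines: Sam : <<t,s>,<<t,t>,t>> takes dog : <t,s> as argument, giving <<t,t>,t>.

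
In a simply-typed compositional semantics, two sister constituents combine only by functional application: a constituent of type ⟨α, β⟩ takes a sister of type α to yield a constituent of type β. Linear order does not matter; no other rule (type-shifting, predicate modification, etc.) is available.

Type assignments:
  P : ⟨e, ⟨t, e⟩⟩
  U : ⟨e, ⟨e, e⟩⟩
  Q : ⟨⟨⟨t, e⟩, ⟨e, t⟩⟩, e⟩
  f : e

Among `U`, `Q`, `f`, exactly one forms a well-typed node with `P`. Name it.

U : ⟨e, ⟨e, e⟩⟩ — P needs e; U needs e; neither fits.
Q : ⟨⟨⟨t, e⟩, ⟨e, t⟩⟩, e⟩ — P needs e; Q needs ⟨⟨t, e⟩, ⟨e, t⟩⟩; neither fits.
f — combines: P : ⟨e, ⟨t, e⟩⟩ takes f : e as argument, giving ⟨t, e⟩.

f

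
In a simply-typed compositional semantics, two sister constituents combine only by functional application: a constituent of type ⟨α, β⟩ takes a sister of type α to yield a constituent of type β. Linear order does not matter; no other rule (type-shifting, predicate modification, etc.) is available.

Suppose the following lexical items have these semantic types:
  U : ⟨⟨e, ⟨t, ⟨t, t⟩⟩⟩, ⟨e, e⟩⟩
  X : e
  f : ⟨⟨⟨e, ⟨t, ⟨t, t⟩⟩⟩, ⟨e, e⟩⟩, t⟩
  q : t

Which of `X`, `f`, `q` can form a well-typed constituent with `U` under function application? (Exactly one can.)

X : e — does not combine with U.
f — combines: f : ⟨⟨⟨e, ⟨t, ⟨t, t⟩⟩⟩, ⟨e, e⟩⟩, t⟩ takes U : ⟨⟨e, ⟨t, ⟨t, t⟩⟩⟩, ⟨e, e⟩⟩ as argument, giving t.
q : t — does not combine with U.

f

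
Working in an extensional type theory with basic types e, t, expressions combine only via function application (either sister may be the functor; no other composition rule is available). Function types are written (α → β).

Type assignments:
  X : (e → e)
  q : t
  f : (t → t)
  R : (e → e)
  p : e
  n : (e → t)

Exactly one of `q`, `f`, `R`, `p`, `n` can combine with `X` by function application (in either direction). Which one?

p

q : t — no; X wants e, and q wants nothing (atomic).
f : (t → t) — no; X wants e, and f wants t.
R : (e → e) — no; X wants e, and R wants e.
p — combines: X : (e → e) takes p : e as argument, giving e.
n : (e → t) — no; X wants e, and n wants e.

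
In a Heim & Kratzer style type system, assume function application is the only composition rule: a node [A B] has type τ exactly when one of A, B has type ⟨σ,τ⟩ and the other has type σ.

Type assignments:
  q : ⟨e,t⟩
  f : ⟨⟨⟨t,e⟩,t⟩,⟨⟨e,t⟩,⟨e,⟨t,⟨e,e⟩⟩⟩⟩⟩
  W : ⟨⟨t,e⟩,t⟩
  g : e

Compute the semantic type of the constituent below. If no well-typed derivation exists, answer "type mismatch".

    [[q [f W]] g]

⟨t,⟨e,e⟩⟩

[f W]: f is ⟨⟨⟨t,e⟩,t⟩,⟨⟨e,t⟩,⟨e,⟨t,⟨e,e⟩⟩⟩⟩⟩, W is ⟨⟨t,e⟩,t⟩; result ⟨⟨e,t⟩,⟨e,⟨t,⟨e,e⟩⟩⟩⟩.
[q [f W]]: [f W] is ⟨⟨e,t⟩,⟨e,⟨t,⟨e,e⟩⟩⟩⟩, q is ⟨e,t⟩; result ⟨e,⟨t,⟨e,e⟩⟩⟩.
[[q [f W]] g]: [q [f W]] is ⟨e,⟨t,⟨e,e⟩⟩⟩, g is e; result ⟨t,⟨e,e⟩⟩.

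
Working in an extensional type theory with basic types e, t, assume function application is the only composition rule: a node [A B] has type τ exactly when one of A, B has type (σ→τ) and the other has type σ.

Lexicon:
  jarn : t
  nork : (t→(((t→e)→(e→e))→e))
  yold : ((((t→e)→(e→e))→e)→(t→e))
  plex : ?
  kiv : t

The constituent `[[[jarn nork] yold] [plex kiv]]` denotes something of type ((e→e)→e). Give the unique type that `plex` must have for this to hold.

(t→((t→e)→((e→e)→e)))

At [[[jarn nork] yold] [plex kiv]] (required: ((e→e)→e)): [[jarn nork] yold] is (t→e), which is not a function with range ((e→e)→e); hence [plex kiv] is the functor — type ((t→e)→((e→e)→e)).
At [plex kiv] (required: ((t→e)→((e→e)→e))): kiv is t, which is not a function with range ((t→e)→((e→e)→e)); hence plex is the functor — type (t→((t→e)→((e→e)→e))).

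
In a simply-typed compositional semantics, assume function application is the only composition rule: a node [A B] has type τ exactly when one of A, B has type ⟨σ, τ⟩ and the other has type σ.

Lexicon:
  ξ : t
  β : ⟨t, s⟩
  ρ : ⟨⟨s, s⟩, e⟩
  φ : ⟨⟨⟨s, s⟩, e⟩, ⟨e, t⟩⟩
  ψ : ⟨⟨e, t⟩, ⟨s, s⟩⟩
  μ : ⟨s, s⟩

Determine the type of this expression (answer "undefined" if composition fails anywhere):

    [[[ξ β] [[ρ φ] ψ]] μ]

[ξ β] — β of type ⟨t, s⟩ combines with ξ of type t: type s.
[ρ φ] — φ of type ⟨⟨⟨s, s⟩, e⟩, ⟨e, t⟩⟩ combines with ρ of type ⟨⟨s, s⟩, e⟩: type ⟨e, t⟩.
[[ρ φ] ψ] — ψ of type ⟨⟨e, t⟩, ⟨s, s⟩⟩ combines with [ρ φ] of type ⟨e, t⟩: type ⟨s, s⟩.
[[ξ β] [[ρ φ] ψ]] — [[ρ φ] ψ] of type ⟨s, s⟩ combines with [ξ β] of type s: type s.
[[[ξ β] [[ρ φ] ψ]] μ] — μ of type ⟨s, s⟩ combines with [[ξ β] [[ρ φ] ψ]] of type s: type s.

s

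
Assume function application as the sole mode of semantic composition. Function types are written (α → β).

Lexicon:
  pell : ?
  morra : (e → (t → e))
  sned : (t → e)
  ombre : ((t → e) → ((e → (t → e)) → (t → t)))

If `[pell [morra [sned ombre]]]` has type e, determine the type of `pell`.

((t → t) → e)

For [pell [morra [sned ombre]]] to have type e with [morra [sned ombre]] of type (t → t), pell must be the function: pell : ((t → t) → e).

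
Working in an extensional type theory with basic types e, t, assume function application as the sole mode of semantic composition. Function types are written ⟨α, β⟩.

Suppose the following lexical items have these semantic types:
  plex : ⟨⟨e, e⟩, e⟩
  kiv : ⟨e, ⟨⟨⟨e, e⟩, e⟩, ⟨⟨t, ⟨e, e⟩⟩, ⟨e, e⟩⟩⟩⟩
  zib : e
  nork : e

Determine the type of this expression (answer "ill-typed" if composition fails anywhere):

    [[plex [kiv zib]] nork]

[kiv zib]: functor kiv : ⟨e, ⟨⟨⟨e, e⟩, e⟩, ⟨⟨t, ⟨e, e⟩⟩, ⟨e, e⟩⟩⟩⟩, argument zib : e; result ⟨⟨⟨e, e⟩, e⟩, ⟨⟨t, ⟨e, e⟩⟩, ⟨e, e⟩⟩⟩.
[plex [kiv zib]]: functor [kiv zib] : ⟨⟨⟨e, e⟩, e⟩, ⟨⟨t, ⟨e, e⟩⟩, ⟨e, e⟩⟩⟩, argument plex : ⟨⟨e, e⟩, e⟩; result ⟨⟨t, ⟨e, e⟩⟩, ⟨e, e⟩⟩.
[[plex [kiv zib]] nork]: ⟨⟨t, ⟨e, e⟩⟩, ⟨e, e⟩⟩ and e cannot combine by function application — type clash.

ill-typed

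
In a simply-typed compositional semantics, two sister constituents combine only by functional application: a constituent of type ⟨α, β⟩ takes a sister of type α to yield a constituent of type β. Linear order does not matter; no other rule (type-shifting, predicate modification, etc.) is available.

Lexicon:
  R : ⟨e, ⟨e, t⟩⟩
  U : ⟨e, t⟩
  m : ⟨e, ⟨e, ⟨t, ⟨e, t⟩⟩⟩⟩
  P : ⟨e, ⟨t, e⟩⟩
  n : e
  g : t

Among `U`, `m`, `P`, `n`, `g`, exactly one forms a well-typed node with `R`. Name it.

U : ⟨e, t⟩ — R needs e; U needs e; neither fits.
m : ⟨e, ⟨e, ⟨t, ⟨e, t⟩⟩⟩⟩ — R needs e; m needs e; neither fits.
P : ⟨e, ⟨t, e⟩⟩ — R needs e; P needs e; neither fits.
n — combines: R : ⟨e, ⟨e, t⟩⟩ takes n : e as argument, giving ⟨e, t⟩.
g : t — R needs e; g needs nothing (atomic); neither fits.

n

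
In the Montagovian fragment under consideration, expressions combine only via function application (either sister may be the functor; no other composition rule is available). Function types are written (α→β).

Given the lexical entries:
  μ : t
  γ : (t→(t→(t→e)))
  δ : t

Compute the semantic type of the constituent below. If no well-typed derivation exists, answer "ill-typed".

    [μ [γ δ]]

[γ δ]: γ is (t→(t→(t→e))), δ is t; result (t→(t→e)).
[μ [γ δ]]: [γ δ] is (t→(t→e)), μ is t; result (t→e).

(t→e)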